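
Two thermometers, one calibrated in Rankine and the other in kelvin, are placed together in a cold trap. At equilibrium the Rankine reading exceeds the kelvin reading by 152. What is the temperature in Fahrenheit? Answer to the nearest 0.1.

Let x be the Rankine reading; then the kelvin reading is 5/9·x.
(5/9·x) - x = -152  ⇒  (-4/9)·x = -152  ⇒  x = 342.0000°R.
In Celsius: (342 - 491.67) × 5/9 = -83.1500°C.
In Fahrenheit: -83.1500 × 1.8 + 32 = -117.7°F.

-117.7°F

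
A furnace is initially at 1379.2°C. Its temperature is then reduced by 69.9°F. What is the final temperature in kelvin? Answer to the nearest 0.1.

1613.5 K

The 69.9°F change is an interval, so only the factor 5/9 applies: -69.9 × 5/9 = -38.8333°C.
Final Celsius temperature: 1379.2000 - 38.8333 = 1340.3667°C.
In kelvin: 1340.3667 + 273.15 = 1613.5 K.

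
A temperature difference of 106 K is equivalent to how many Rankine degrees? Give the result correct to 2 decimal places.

An interval of 1 K corresponds to 1.8°R.
106 × 1.8 = 190.80.

190.80°R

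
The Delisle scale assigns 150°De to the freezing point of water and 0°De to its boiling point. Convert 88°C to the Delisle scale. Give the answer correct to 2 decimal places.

18.00°De

Linearly onto the Delisle scale: 150 + (88.0000 / 100) × (0 - 150) = 18.00°De.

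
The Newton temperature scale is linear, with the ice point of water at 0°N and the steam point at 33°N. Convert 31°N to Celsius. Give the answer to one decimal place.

Linear interpolation between the fixed points: C = (31 - 0) × 100 / (33 - 0) = 93.9394°C.

93.9°C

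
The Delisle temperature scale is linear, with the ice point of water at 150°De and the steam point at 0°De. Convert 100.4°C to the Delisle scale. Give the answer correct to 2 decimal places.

Linearly onto the Delisle scale: 150 + (100.4000 / 100) × (0 - 150) = -0.60°De.

-0.60°De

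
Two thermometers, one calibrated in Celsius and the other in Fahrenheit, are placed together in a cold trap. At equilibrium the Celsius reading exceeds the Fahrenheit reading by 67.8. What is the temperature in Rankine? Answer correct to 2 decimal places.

Let x be the Celsius reading; then the Fahrenheit reading is 1.8·x + 32.
(1.8·x + 32) - x = -67.8  ⇒  (0.8)·x = -99.8  ⇒  x = -124.7500°C.
In Rankine: -124.7500 × 1.8 + 491.67 = 267.12°R.

267.12°R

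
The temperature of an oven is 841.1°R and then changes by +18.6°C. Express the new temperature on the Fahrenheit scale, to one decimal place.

Initial temperature in Celsius: (841.1 - 491.67) × 5/9 = 194.1278°C.
Final Celsius temperature: 194.1278 + 18.6000 = 212.7278°C.
In Fahrenheit: 212.7278 × 1.8 + 32 = 414.9°F.

414.9°F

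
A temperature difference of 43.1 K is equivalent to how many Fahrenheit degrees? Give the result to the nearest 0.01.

77.58°F

Only the scale ratio 1.8 matters for a change in temperature.
43.1 × 1.8 = 77.58.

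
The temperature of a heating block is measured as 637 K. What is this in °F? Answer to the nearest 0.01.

686.93°F

In Celsius: 637 - 273.15 = 363.8500°C.
In Fahrenheit: 363.8500 × 1.8 + 32 = 686.93°F.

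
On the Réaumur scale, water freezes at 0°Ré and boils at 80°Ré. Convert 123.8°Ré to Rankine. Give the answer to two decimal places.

770.22°R

Linear interpolation between the fixed points: C = (123.8 - 0) × 100 / (80 - 0) = 154.7500°C.
Then 154.7500 × 1.8 + 491.67 = 770.22°R.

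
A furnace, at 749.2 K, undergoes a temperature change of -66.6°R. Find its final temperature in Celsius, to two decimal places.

Initial temperature in Celsius: 749.2 - 273.15 = 476.0500°C.
The 66.6°R change is an interval, so only the factor 5/9 applies: -66.6 × 5/9 = -37.0000°C.
Final Celsius temperature: 476.0500 - 37.0000 = 439.0500°C.

439.05°C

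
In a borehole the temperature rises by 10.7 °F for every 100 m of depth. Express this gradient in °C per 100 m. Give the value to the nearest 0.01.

5.94 °C/100 m

The quantity depends on a temperature interval, so only the ratio of degree sizes applies; the offset between the scales is irrelevant.
A change of 1°F is a change of 5/9°C, so 10.7 × 5/9 = 5.94.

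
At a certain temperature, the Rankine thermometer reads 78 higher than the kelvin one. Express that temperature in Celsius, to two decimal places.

-175.65°C

Let x be the kelvin reading; then the Rankine reading is 1.8·x.
(1.8·x) - x = 78  ⇒  (0.8)·x = 78  ⇒  x = 97.5000 K.
In Celsius: 97.5 - 273.15 = -175.65°C.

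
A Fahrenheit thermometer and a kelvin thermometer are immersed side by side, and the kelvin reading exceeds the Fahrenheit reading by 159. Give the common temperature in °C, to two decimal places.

102.69°C

Let x be the Fahrenheit reading; then the kelvin reading is 5/9·x + 255.372.
(5/9·x + 255.372) - x = 159  ⇒  (-4/9)·x = -96.3722  ⇒  x = 216.8375°F.
In Celsius: (216.8375 - 32) × 5/9 = 102.69°C.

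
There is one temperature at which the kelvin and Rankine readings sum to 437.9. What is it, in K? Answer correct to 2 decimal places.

Let K be the kelvin reading. The Rankine reading is R = 1.8·K.
Require K + R = 437.9: (2.8)·K = 437.9.
K = (437.9) / (2.8) = 156.39.

156.39 K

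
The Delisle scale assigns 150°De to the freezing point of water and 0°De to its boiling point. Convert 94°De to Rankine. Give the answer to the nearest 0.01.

Linear interpolation between the fixed points: C = (94 - 150) × 100 / (0 - 150) = 37.3333°C.
Then 37.3333 × 1.8 + 491.67 = 558.87°R.

558.87°R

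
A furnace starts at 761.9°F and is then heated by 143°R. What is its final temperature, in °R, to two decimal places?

Initial temperature in Celsius: (761.9 - 32) × 5/9 = 405.5000°C.
The 143°R change is an interval, so only the factor 5/9 applies: +143 × 5/9 = +79.4444°C.
Final Celsius temperature: 405.5000 + 79.4444 = 484.9444°C.
In Rankine: 484.9444 × 1.8 + 491.67 = 1364.57°R.

1364.57°R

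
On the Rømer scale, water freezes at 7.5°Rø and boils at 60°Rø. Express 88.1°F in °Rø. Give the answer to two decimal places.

First in Celsius: (88.1 - 32) × 5/9 = 31.1667°C.
Linearly onto the Rømer scale: 7.5 + (31.1667 / 100) × (60 - 7.5) = 23.86°Rø.

23.86°Rø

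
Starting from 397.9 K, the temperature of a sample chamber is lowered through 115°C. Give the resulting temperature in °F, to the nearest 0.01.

Initial temperature in Celsius: 397.9 - 273.15 = 124.7500°C.
Final Celsius temperature: 124.7500 - 115.0000 = 9.7500°C.
In Fahrenheit: 9.7500 × 1.8 + 32 = 49.55°F.

49.55°F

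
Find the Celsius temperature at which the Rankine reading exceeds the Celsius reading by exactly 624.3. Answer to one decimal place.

Let C be the Celsius reading. The Rankine reading is R = 1.8·C + 491.67.
Require R - C = 624.3: (0.8)·C + 491.67 = 624.3.
C = (624.3 - 491.67) / (0.8) = 165.8.

165.8°C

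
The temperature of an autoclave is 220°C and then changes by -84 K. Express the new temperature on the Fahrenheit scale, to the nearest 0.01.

276.80°F

The 84 K change is an interval; Kelvin and Celsius degrees are the same size, so ΔC = -84°C.
Final Celsius temperature: 220.0000 - 84.0000 = 136.0000°C.
In Fahrenheit: 136.0000 × 1.8 + 32 = 276.80°F.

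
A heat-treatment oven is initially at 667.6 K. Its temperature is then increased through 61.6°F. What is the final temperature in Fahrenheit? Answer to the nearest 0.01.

Initial temperature in Celsius: 667.6 - 273.15 = 394.4500°C.
The 61.6°F change is an interval, so only the factor 5/9 applies: +61.6 × 5/9 = +34.2222°C.
Final Celsius temperature: 394.4500 + 34.2222 = 428.6722°C.
In Fahrenheit: 428.6722 × 1.8 + 32 = 803.61°F.

803.61°F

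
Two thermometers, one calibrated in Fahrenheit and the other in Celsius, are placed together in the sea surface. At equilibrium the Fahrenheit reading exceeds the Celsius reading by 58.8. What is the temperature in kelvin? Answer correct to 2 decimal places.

306.65 K

Let x be the Fahrenheit reading; then the Celsius reading is 5/9·x - 17.7778.
(5/9·x - 17.7778) - x = -58.8  ⇒  (-4/9)·x = -41.0222  ⇒  x = 92.3000°F.
In Celsius: (92.3 - 32) × 5/9 = 33.5000°C.
In kelvin: 33.5000 + 273.15 = 306.65 K.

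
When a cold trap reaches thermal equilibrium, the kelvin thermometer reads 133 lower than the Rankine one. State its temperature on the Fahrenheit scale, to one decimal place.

-160.4°F

Let x be the Rankine reading; then the kelvin reading is 5/9·x.
(5/9·x) - x = -133  ⇒  (-4/9)·x = -133  ⇒  x = 299.2500°R.
In Celsius: (299.25 - 491.67) × 5/9 = -106.9000°C.
In Fahrenheit: -106.9000 × 1.8 + 32 = -160.4°F.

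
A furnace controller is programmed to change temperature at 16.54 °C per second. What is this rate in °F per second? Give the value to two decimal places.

The quantity depends on a temperature interval, so only the ratio of degree sizes applies; the offset between the scales is irrelevant.
A change of 1°C is a change of 1.8°F, so 16.54 × 1.8 = 29.77.

29.77 °F/second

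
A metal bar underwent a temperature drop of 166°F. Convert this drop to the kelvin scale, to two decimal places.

For a temperature interval the offset drops out; only the factor 5/9 applies.
166 × 5/9 = 92.22.

92.22 K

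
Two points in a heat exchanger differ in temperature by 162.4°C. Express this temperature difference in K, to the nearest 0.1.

Celsius and kelvin degrees are the same size, so the interval is unchanged: 162.4.

162.4 K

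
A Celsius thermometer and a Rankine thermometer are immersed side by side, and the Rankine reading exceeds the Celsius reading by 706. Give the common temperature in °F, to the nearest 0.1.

514.2°F

Let x be the Celsius reading; then the Rankine reading is 1.8·x + 491.67.
(1.8·x + 491.67) - x = 706  ⇒  (0.8)·x = 214.33  ⇒  x = 267.9125°C.
In Fahrenheit: 267.9125 × 1.8 + 32 = 514.2°F.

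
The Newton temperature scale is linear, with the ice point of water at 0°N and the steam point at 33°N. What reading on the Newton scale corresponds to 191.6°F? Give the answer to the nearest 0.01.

29.26°N

First in Celsius: (191.6 - 32) × 5/9 = 88.6667°C.
Linearly onto the Newton scale: 0 + (88.6667 / 100) × (33 - 0) = 29.26°N.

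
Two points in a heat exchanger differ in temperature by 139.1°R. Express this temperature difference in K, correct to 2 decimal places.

77.28 K

Only the scale ratio 5/9 matters for a change in temperature.
139.1 × 5/9 = 77.28.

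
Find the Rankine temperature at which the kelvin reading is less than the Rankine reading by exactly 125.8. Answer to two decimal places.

283.05°R

Let R be the Rankine reading. The kelvin reading is K = 5/9·R.
Require K - R = -125.8: (-4/9)·R = -125.8.
R = (-125.8) / (-4/9) = 283.05.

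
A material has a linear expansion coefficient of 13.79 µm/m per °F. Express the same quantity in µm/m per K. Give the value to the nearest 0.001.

Since only a temperature interval is involved, the additive offset between the scales drops out.
A change of 1 K is a change of 1.8°F, so per K the value is 13.79 × 1.8 = 24.822.

24.822 µm/m per K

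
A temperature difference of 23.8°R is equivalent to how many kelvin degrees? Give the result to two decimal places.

13.22 K

Only the scale ratio 5/9 matters for a change in temperature.
23.8 × 5/9 = 13.22.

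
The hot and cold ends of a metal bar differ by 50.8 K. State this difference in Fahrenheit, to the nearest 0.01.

91.44°F

Only the scale ratio 1.8 matters for a change in temperature.
50.8 × 1.8 = 91.44.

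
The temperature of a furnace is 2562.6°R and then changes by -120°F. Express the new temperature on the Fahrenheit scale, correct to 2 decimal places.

Initial temperature in Celsius: (2562.6 - 491.67) × 5/9 = 1150.5167°C.
The 120°F change is an interval, so only the factor 5/9 applies: -120 × 5/9 = -66.6667°C.
Final Celsius temperature: 1150.5167 - 66.6667 = 1083.8500°C.
In Fahrenheit: 1083.8500 × 1.8 + 32 = 1982.93°F.

1982.93°F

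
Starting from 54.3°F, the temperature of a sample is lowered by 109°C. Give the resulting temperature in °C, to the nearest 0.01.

-96.61°C

Initial temperature in Celsius: (54.3 - 32) × 5/9 = 12.3889°C.
Final Celsius temperature: 12.3889 - 109.0000 = -96.6111°C.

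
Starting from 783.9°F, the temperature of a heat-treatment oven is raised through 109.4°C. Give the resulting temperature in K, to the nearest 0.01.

800.27 K

Initial temperature in Celsius: (783.9 - 32) × 5/9 = 417.7222°C.
Final Celsius temperature: 417.7222 + 109.4000 = 527.1222°C.
In kelvin: 527.1222 + 273.15 = 800.27 K.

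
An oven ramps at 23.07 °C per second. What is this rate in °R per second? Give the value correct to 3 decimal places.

41.526 °R/second

The quantity depends on a temperature interval, so only the ratio of degree sizes applies; the offset between the scales is irrelevant.
A change of 1°C is a change of 1.8°R, so 23.07 × 1.8 = 41.526.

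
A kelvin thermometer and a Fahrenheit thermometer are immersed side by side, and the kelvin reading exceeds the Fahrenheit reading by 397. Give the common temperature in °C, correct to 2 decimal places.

Let x be the kelvin reading; then the Fahrenheit reading is 1.8·x - 459.67.
(1.8·x - 459.67) - x = -397  ⇒  (0.8)·x = 62.67  ⇒  x = 78.3375 K.
In Celsius: 78.3375 - 273.15 = -194.81°C.

-194.81°C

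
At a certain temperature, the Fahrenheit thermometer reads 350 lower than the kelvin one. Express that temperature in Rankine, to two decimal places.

246.76°R

Let x be the kelvin reading; then the Fahrenheit reading is 1.8·x - 459.67.
(1.8·x - 459.67) - x = -350  ⇒  (0.8)·x = 109.67  ⇒  x = 137.0875 K.
In Celsius: 137.0875 - 273.15 = -136.0625°C.
In Rankine: -136.0625 × 1.8 + 491.67 = 246.76°R.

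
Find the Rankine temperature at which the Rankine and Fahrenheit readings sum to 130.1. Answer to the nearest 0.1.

Let R be the Rankine reading. The Fahrenheit reading is F = 1·R - 459.67.
Require R + F = 130.1: (2)·R - 459.67 = 130.1.
R = (130.1 + 459.67) / (2) = 294.9.

294.9°R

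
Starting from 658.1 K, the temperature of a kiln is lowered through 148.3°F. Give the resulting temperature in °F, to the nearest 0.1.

Initial temperature in Celsius: 658.1 - 273.15 = 384.9500°C.
The 148.3°F change is an interval, so only the factor 5/9 applies: -148.3 × 5/9 = -82.3889°C.
Final Celsius temperature: 384.9500 - 82.3889 = 302.5611°C.
In Fahrenheit: 302.5611 × 1.8 + 32 = 576.6°F.

576.6°F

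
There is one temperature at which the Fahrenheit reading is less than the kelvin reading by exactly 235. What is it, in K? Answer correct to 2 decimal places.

280.84 K

Let K be the kelvin reading. The Fahrenheit reading is F = 1.8·K - 459.67.
Require F - K = -235: (0.8)·K - 459.67 = -235.
K = (-235 + 459.67) / (0.8) = 280.84.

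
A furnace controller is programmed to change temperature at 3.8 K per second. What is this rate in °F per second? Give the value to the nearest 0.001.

6.840 °F/second

The quantity depends on a temperature interval, so only the ratio of degree sizes applies; the offset between the scales is irrelevant.
A change of 1 K is a change of 1.8°F, so 3.8 × 1.8 = 6.840.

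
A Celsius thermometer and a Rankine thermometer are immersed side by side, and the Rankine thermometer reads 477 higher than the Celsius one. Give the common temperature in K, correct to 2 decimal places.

254.81 K

Let x be the Celsius reading; then the Rankine reading is 1.8·x + 491.67.
(1.8·x + 491.67) - x = 477  ⇒  (0.8)·x = -14.67  ⇒  x = -18.3375°C.
In kelvin: -18.3375 + 273.15 = 254.81 K.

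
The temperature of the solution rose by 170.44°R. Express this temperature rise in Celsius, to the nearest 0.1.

For a temperature interval the offset drops out; only the factor 5/9 applies.
170.44 × 5/9 = 94.7.

94.7°C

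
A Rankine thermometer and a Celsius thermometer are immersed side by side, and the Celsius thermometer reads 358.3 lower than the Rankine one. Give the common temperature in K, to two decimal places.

Let x be the Rankine reading; then the Celsius reading is 5/9·x - 273.15.
(5/9·x - 273.15) - x = -358.3  ⇒  (-4/9)·x = -85.15  ⇒  x = 191.5875°R.
In Celsius: (191.5875 - 491.67) × 5/9 = -166.7125°C.
In kelvin: -166.7125 + 273.15 = 106.44 K.

106.44 K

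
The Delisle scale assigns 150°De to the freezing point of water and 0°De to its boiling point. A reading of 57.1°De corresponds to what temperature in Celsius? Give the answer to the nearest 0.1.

61.9°C

Linear interpolation between the fixed points: C = (57.1 - 150) × 100 / (0 - 150) = 61.9333°C.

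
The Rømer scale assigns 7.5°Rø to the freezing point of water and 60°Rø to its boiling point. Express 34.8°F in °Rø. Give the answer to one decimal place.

8.3°Rø

First in Celsius: (34.8 - 32) × 5/9 = 1.5556°C.
Linearly onto the Rømer scale: 7.5 + (1.5556 / 100) × (60 - 7.5) = 8.3°Rø.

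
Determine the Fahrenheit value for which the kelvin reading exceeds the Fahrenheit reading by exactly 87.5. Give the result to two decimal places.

377.71°F

Let F be the Fahrenheit reading. The kelvin reading is K = 5/9·F + 255.372.
Require K - F = 87.5: (-4/9)·F + 255.372 = 87.5.
F = (87.5 - 255.372) / (-4/9) = 377.71.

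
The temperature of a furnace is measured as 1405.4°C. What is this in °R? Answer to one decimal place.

3021.4°R

In Rankine: 1405.4000 × 1.8 + 491.67 = 3021.4°R.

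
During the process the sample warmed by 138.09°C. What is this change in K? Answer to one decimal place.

Celsius and kelvin degrees are the same size, so the interval is unchanged: 138.1.

138.1 K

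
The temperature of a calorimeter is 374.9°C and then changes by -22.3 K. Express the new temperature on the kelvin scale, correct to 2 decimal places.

625.75 K

The 22.3 K change is an interval; Kelvin and Celsius degrees are the same size, so ΔC = -22.3°C.
Final Celsius temperature: 374.9000 - 22.3000 = 352.6000°C.
In kelvin: 352.6000 + 273.15 = 625.75 K.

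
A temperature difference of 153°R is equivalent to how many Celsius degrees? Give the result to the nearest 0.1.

85.0°C

Only the scale ratio 5/9 matters for a change in temperature.
153 × 5/9 = 85.0.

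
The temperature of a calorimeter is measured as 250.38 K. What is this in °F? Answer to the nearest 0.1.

-9.0°F

In Celsius: 250.38 - 273.15 = -22.7700°C.
In Fahrenheit: -22.7700 × 1.8 + 32 = -9.0°F.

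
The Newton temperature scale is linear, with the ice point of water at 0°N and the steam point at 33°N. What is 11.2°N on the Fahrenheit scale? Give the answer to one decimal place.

93.1°F

Linear interpolation between the fixed points: C = (11.2 - 0) × 100 / (33 - 0) = 33.9394°C.
Then 33.9394 × 1.8 + 32 = 93.1°F.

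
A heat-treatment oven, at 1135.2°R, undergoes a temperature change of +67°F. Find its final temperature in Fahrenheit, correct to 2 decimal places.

Initial temperature in Celsius: (1135.2 - 491.67) × 5/9 = 357.5167°C.
The 67°F change is an interval, so only the factor 5/9 applies: +67 × 5/9 = +37.2222°C.
Final Celsius temperature: 357.5167 + 37.2222 = 394.7389°C.
In Fahrenheit: 394.7389 × 1.8 + 32 = 742.53°F.

742.53°F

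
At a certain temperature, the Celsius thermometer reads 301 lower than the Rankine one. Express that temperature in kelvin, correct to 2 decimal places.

Let x be the Rankine reading; then the Celsius reading is 5/9·x - 273.15.
(5/9·x - 273.15) - x = -301  ⇒  (-4/9)·x = -27.85  ⇒  x = 62.6625°R.
In Celsius: (62.6625 - 491.67) × 5/9 = -238.3375°C.
In kelvin: -238.3375 + 273.15 = 34.81 K.

34.81 K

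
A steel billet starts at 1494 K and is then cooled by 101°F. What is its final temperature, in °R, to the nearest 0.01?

2588.20°R

Initial temperature in Celsius: 1494 - 273.15 = 1220.8500°C.
The 101°F change is an interval, so only the factor 5/9 applies: -101 × 5/9 = -56.1111°C.
Final Celsius temperature: 1220.8500 - 56.1111 = 1164.7389°C.
In Rankine: 1164.7389 × 1.8 + 491.67 = 2588.20°R.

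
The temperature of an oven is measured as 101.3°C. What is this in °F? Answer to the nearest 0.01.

In Fahrenheit: 101.3000 × 1.8 + 32 = 214.34°F.

214.34°F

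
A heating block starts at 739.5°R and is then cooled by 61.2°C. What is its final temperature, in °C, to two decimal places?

76.48°C

Initial temperature in Celsius: (739.5 - 491.67) × 5/9 = 137.6833°C.
Final Celsius temperature: 137.6833 - 61.2000 = 76.4833°C.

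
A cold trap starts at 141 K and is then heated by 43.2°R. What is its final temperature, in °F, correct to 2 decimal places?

Initial temperature in Celsius: 141 - 273.15 = -132.1500°C.
The 43.2°R change is an interval, so only the factor 5/9 applies: +43.2 × 5/9 = +24.0000°C.
Final Celsius temperature: -132.1500 + 24.0000 = -108.1500°C.
In Fahrenheit: -108.1500 × 1.8 + 32 = -162.67°F.

-162.67°F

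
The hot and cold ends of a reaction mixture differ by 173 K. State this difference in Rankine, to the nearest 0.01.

311.40°R

Only the scale ratio 1.8 matters for a change in temperature.
173 × 1.8 = 311.40.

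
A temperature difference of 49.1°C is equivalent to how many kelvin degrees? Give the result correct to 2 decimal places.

Celsius and kelvin degrees are the same size, so the interval is unchanged: 49.10.

49.10 K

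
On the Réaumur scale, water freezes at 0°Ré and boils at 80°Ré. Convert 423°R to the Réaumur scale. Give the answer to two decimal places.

First in Celsius: (423 - 491.67) × 5/9 = -38.1500°C.
Linearly onto the Réaumur scale: 0 + (-38.1500 / 100) × (80 - 0) = -30.52°Ré.

-30.52°Ré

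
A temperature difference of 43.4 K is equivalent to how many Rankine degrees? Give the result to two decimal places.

78.12°R

An interval of 1 K corresponds to 1.8°R.
43.4 × 1.8 = 78.12.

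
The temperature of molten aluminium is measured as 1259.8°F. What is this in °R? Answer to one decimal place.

1719.5°R

In Celsius: (1259.8 - 32) × 5/9 = 682.1111°C.
In Rankine: 682.1111 × 1.8 + 491.67 = 1719.5°R.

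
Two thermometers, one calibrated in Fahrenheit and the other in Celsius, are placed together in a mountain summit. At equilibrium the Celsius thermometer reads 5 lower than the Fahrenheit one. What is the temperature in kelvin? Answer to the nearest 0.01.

239.40 K

Let x be the Fahrenheit reading; then the Celsius reading is 5/9·x - 17.7778.
(5/9·x - 17.7778) - x = -5  ⇒  (-4/9)·x = 12.7778  ⇒  x = -28.7500°F.
In Celsius: (-28.75 - 32) × 5/9 = -33.7500°C.
In kelvin: -33.7500 + 273.15 = 239.40 K.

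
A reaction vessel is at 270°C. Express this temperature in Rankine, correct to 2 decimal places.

In Rankine: 270.0000 × 1.8 + 491.67 = 977.67°R.

977.67°R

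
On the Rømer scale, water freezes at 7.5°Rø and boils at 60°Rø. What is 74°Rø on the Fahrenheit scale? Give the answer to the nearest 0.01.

260.00°F

Linear interpolation between the fixed points: C = (74 - 7.5) × 100 / (60 - 7.5) = 126.6667°C.
Then 126.6667 × 1.8 + 32 = 260.00°F.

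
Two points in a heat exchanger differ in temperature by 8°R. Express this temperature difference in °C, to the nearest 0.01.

Only the scale ratio 5/9 matters for a change in temperature.
8 × 5/9 = 4.44.

4.44°C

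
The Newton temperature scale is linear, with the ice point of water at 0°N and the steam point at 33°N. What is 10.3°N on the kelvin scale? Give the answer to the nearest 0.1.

304.4 K

Linear interpolation between the fixed points: C = (10.3 - 0) × 100 / (33 - 0) = 31.2121°C.
Then 31.2121 + 273.15 = 304.4 K.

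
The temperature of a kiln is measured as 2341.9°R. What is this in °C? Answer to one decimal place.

1027.9°C

In Celsius: (2341.9 - 491.67) × 5/9 = 1027.9056°C.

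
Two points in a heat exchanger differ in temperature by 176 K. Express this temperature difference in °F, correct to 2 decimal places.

316.80°F

An interval of 1 K corresponds to 1.8°F.
176 × 1.8 = 316.80.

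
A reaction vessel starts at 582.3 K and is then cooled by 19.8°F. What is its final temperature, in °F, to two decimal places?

Initial temperature in Celsius: 582.3 - 273.15 = 309.1500°C.
The 19.8°F change is an interval, so only the factor 5/9 applies: -19.8 × 5/9 = -11.0000°C.
Final Celsius temperature: 309.1500 - 11.0000 = 298.1500°C.
In Fahrenheit: 298.1500 × 1.8 + 32 = 568.67°F.

568.67°F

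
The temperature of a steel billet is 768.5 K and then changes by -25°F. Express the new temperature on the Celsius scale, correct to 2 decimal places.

Initial temperature in Celsius: 768.5 - 273.15 = 495.3500°C.
The 25°F change is an interval, so only the factor 5/9 applies: -25 × 5/9 = -13.8889°C.
Final Celsius temperature: 495.3500 - 13.8889 = 481.4611°C.

481.46°C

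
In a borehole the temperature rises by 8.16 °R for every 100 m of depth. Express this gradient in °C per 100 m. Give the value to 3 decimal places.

4.533 °C/100 m

The quantity depends on a temperature interval, so only the ratio of degree sizes applies; the offset between the scales is irrelevant.
A change of 1°R is a change of 5/9°C, so 8.16 × 5/9 = 4.533.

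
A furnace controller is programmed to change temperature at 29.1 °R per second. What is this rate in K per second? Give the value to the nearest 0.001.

16.167 K/second

The quantity depends on a temperature interval, so only the ratio of degree sizes applies; the offset between the scales is irrelevant.
A change of 1°R is a change of 5/9 K, so 29.1 × 5/9 = 16.167.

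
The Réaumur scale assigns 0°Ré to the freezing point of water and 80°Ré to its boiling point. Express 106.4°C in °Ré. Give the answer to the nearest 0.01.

Linearly onto the Réaumur scale: 0 + (106.4000 / 100) × (80 - 0) = 85.12°Ré.

85.12°Ré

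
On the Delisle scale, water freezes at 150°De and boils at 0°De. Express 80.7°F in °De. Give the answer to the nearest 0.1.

First in Celsius: (80.7 - 32) × 5/9 = 27.0556°C.
Linearly onto the Delisle scale: 150 + (27.0556 / 100) × (0 - 150) = 109.4°De.

109.4°De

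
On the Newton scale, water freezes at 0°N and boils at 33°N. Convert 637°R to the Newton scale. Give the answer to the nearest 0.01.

First in Celsius: (637 - 491.67) × 5/9 = 80.7389°C.
Linearly onto the Newton scale: 0 + (80.7389 / 100) × (33 - 0) = 26.64°N.

26.64°N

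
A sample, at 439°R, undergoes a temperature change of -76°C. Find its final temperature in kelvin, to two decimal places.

Initial temperature in Celsius: (439 - 491.67) × 5/9 = -29.2611°C.
Final Celsius temperature: -29.2611 - 76.0000 = -105.2611°C.
In kelvin: -105.2611 + 273.15 = 167.89 K.

167.89 K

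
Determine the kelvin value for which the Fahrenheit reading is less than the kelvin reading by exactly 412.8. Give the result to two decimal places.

58.59 K

Let K be the kelvin reading. The Fahrenheit reading is F = 1.8·K - 459.67.
Require F - K = -412.8: (0.8)·K - 459.67 = -412.8.
K = (-412.8 + 459.67) / (0.8) = 58.59.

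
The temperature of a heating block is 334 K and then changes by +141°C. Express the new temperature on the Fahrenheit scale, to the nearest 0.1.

Initial temperature in Celsius: 334 - 273.15 = 60.8500°C.
Final Celsius temperature: 60.8500 + 141.0000 = 201.8500°C.
In Fahrenheit: 201.8500 × 1.8 + 32 = 395.3°F.

395.3°F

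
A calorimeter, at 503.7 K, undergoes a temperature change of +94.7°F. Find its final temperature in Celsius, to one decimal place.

Initial temperature in Celsius: 503.7 - 273.15 = 230.5500°C.
The 94.7°F change is an interval, so only the factor 5/9 applies: +94.7 × 5/9 = +52.6111°C.
Final Celsius temperature: 230.5500 + 52.6111 = 283.1611°C.

283.2°C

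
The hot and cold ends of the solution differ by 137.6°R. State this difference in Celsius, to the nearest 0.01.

76.44°C

For a temperature interval the offset drops out; only the factor 5/9 applies.
137.6 × 5/9 = 76.44.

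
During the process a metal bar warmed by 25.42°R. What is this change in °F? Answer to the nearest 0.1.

25.4°F

Rankine and Fahrenheit degrees are the same size, so the interval is unchanged: 25.4.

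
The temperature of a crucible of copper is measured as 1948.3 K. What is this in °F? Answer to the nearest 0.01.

3047.27°F

In Celsius: 1948.3 - 273.15 = 1675.1500°C.
In Fahrenheit: 1675.1500 × 1.8 + 32 = 3047.27°F.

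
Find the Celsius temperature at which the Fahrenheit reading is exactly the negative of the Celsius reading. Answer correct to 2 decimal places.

Let C be the Celsius reading. The Fahrenheit reading is F = 1.8·C + 32.
Require F = -1·C: 1.8·C + 32 = -1·C.
(2.8)·C = -32  ⇒  C = -11.43.

-11.43°C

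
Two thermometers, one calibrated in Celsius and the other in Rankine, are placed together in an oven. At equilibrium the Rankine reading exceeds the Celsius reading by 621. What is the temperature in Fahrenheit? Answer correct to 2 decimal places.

322.99°F

Let x be the Celsius reading; then the Rankine reading is 1.8·x + 491.67.
(1.8·x + 491.67) - x = 621  ⇒  (0.8)·x = 129.33  ⇒  x = 161.6625°C.
In Fahrenheit: 161.6625 × 1.8 + 32 = 322.99°F.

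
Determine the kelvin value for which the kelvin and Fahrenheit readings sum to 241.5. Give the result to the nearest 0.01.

Let K be the kelvin reading. The Fahrenheit reading is F = 1.8·K - 459.67.
Require K + F = 241.5: (2.8)·K - 459.67 = 241.5.
K = (241.5 + 459.67) / (2.8) = 250.42.

250.42 K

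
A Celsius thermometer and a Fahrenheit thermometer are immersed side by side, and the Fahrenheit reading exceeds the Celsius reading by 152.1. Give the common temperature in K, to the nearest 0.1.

Let x be the Celsius reading; then the Fahrenheit reading is 1.8·x + 32.
(1.8·x + 32) - x = 152.1  ⇒  (0.8)·x = 120.1  ⇒  x = 150.1250°C.
In kelvin: 150.1250 + 273.15 = 423.3 K.

423.3 K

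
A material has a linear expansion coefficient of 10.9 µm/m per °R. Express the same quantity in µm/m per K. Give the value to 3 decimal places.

19.620 µm/m per K

Since only a temperature interval is involved, the additive offset between the scales drops out.
A change of 1 K is a change of 1.8°R, so per K the value is 10.9 × 1.8 = 19.620.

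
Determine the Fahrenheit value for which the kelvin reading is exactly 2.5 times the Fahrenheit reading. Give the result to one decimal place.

131.3°F

Let F be the Fahrenheit reading. The kelvin reading is K = 5/9·F + 255.372.
Require K = 2.5·F: 5/9·F + 255.372 = 2.5·F.
(-35/18)·F = -255.372  ⇒  F = 131.3.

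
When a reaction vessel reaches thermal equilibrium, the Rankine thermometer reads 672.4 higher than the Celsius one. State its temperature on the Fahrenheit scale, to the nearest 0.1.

438.6°F

Let x be the Celsius reading; then the Rankine reading is 1.8·x + 491.67.
(1.8·x + 491.67) - x = 672.4  ⇒  (0.8)·x = 180.73  ⇒  x = 225.9125°C.
In Fahrenheit: 225.9125 × 1.8 + 32 = 438.6°F.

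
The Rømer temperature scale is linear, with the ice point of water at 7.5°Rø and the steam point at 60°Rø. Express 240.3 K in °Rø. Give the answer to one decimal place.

-9.7°Rø

First in Celsius: 240.3 - 273.15 = -32.8500°C.
Linearly onto the Rømer scale: 7.5 + (-32.8500 / 100) × (60 - 7.5) = -9.7°Rø.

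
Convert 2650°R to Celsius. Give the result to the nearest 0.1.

1199.1°C

In Celsius: (2650 - 491.67) × 5/9 = 1199.0722°C.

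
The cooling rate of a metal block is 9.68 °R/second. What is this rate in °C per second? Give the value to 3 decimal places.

Since only a temperature interval is involved, the additive offset between the scales drops out.
A change of 1°R is a change of 5/9°C, so 9.68 × 5/9 = 5.378.

5.378 °C/second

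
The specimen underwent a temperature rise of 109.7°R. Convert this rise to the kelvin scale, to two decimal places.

Only the scale ratio 5/9 matters for a change in temperature.
109.7 × 5/9 = 60.94.

60.94 K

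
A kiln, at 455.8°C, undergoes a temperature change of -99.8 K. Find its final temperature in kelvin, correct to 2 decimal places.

629.15 K

The 99.8 K change is an interval; Kelvin and Celsius degrees are the same size, so ΔC = -99.8°C.
Final Celsius temperature: 455.8000 - 99.8000 = 356.0000°C.
In kelvin: 356.0000 + 273.15 = 629.15 K.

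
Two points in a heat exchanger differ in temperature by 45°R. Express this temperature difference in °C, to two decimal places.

25.00°C

Only the scale ratio 5/9 matters for a change in temperature.
45 × 5/9 = 25.00.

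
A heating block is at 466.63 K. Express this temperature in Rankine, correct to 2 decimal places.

839.93°R

In Celsius: 466.63 - 273.15 = 193.4800°C.
In Rankine: 193.4800 × 1.8 + 491.67 = 839.93°R.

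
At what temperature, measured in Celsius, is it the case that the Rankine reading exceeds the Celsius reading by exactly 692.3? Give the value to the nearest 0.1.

250.8°C

Let C be the Celsius reading. The Rankine reading is R = 1.8·C + 491.67.
Require R - C = 692.3: (0.8)·C + 491.67 = 692.3.
C = (692.3 - 491.67) / (0.8) = 250.8.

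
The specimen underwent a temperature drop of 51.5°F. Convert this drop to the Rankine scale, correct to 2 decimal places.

51.50°R

Fahrenheit and Rankine degrees are the same size, so the interval is unchanged: 51.50.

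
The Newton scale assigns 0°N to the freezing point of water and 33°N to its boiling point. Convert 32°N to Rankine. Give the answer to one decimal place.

666.2°R

Linear interpolation between the fixed points: C = (32 - 0) × 100 / (33 - 0) = 96.9697°C.
Then 96.9697 × 1.8 + 491.67 = 666.2°R.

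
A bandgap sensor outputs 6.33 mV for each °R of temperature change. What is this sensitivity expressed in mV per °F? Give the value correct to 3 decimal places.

The quantity depends on a temperature interval, so only the ratio of degree sizes applies; the offset between the scales is irrelevant.
A change of 1°F is a change of 1°R, so per °F the value is 6.33 × 1 = 6.330.

6.330 mV per °F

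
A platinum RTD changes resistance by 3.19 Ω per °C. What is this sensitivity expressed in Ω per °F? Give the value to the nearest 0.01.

The quantity depends on a temperature interval, so only the ratio of degree sizes applies; the offset between the scales is irrelevant.
A change of 1°F is a change of 5/9°C, so per °F the value is 3.19 × 5/9 = 1.77.

1.77 Ω per °F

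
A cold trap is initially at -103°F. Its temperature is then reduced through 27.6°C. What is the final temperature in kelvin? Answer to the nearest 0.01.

Initial temperature in Celsius: (-103 - 32) × 5/9 = -75.0000°C.
Final Celsius temperature: -75.0000 - 27.6000 = -102.6000°C.
In kelvin: -102.6000 + 273.15 = 170.55 K.

170.55 K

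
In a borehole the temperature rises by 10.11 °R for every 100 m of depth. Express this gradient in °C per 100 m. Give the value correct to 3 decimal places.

The quantity depends on a temperature interval, so only the ratio of degree sizes applies; the offset between the scales is irrelevant.
A change of 1°R is a change of 5/9°C, so 10.11 × 5/9 = 5.617.

5.617 °C/100 m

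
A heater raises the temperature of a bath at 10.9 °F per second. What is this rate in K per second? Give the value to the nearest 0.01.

6.06 K/second

The quantity depends on a temperature interval, so only the ratio of degree sizes applies; the offset between the scales is irrelevant.
A change of 1°F is a change of 5/9 K, so 10.9 × 5/9 = 6.06.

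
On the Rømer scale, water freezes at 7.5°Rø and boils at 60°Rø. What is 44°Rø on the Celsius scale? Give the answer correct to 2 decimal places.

69.52°C

Linear interpolation between the fixed points: C = (44 - 7.5) × 100 / (60 - 7.5) = 69.5238°C.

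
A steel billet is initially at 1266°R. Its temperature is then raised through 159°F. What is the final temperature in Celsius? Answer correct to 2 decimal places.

Initial temperature in Celsius: (1266 - 491.67) × 5/9 = 430.1833°C.
The 159°F change is an interval, so only the factor 5/9 applies: +159 × 5/9 = +88.3333°C.
Final Celsius temperature: 430.1833 + 88.3333 = 518.5167°C.

518.52°C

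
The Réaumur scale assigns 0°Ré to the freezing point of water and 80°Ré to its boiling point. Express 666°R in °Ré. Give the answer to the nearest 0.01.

First in Celsius: (666 - 491.67) × 5/9 = 96.8500°C.
Linearly onto the Réaumur scale: 0 + (96.8500 / 100) × (80 - 0) = 77.48°Ré.

77.48°Ré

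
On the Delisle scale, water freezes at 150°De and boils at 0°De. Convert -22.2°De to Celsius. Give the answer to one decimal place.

Linear interpolation between the fixed points: C = (-22.2 - 150) × 100 / (0 - 150) = 114.8000°C.

114.8°C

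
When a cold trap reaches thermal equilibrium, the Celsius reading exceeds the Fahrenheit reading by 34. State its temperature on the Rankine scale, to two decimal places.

343.17°R

Let x be the Celsius reading; then the Fahrenheit reading is 1.8·x + 32.
(1.8·x + 32) - x = -34  ⇒  (0.8)·x = -66  ⇒  x = -82.5000°C.
In Rankine: -82.5000 × 1.8 + 491.67 = 343.17°R.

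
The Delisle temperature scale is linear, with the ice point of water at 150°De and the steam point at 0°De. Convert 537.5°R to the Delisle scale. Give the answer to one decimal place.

First in Celsius: (537.5 - 491.67) × 5/9 = 25.4611°C.
Linearly onto the Delisle scale: 150 + (25.4611 / 100) × (0 - 150) = 111.8°De.

111.8°De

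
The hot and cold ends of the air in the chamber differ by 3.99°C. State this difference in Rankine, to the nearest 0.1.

7.2°R

For a temperature interval the offset drops out; only the factor 1.8 applies.
3.99 × 1.8 = 7.2.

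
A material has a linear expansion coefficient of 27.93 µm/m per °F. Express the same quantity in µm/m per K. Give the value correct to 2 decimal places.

The quantity depends on a temperature interval, so only the ratio of degree sizes applies; the offset between the scales is irrelevant.
A change of 1 K is a change of 1.8°F, so per K the value is 27.93 × 1.8 = 50.27.

50.27 µm/m per K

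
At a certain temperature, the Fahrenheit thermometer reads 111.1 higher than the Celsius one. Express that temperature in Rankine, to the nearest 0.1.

669.6°R

Let x be the Celsius reading; then the Fahrenheit reading is 1.8·x + 32.
(1.8·x + 32) - x = 111.1  ⇒  (0.8)·x = 79.1  ⇒  x = 98.8750°C.
In Rankine: 98.8750 × 1.8 + 491.67 = 669.6°R.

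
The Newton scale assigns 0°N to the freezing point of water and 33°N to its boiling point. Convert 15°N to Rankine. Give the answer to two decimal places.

573.49°R

Linear interpolation between the fixed points: C = (15 - 0) × 100 / (33 - 0) = 45.4545°C.
Then 45.4545 × 1.8 + 491.67 = 573.49°R.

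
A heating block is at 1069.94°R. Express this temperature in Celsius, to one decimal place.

In Celsius: (1069.94 - 491.67) × 5/9 = 321.2611°C.

321.3°C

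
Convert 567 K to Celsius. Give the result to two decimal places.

293.85°C

In Celsius: 567 - 273.15 = 293.8500°C.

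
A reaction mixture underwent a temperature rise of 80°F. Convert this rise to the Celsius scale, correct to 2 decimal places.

An interval of 1°F corresponds to 5/9°C.
80 × 5/9 = 44.44.

44.44°C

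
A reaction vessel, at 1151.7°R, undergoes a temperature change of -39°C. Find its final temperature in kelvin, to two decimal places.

600.83 K

Initial temperature in Celsius: (1151.7 - 491.67) × 5/9 = 366.6833°C.
Final Celsius temperature: 366.6833 - 39.0000 = 327.6833°C.
In kelvin: 327.6833 + 273.15 = 600.83 K.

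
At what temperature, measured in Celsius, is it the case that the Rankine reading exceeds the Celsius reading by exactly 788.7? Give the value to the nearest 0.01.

371.29°C

Let C be the Celsius reading. The Rankine reading is R = 1.8·C + 491.67.
Require R - C = 788.7: (0.8)·C + 491.67 = 788.7.
C = (788.7 - 491.67) / (0.8) = 371.29.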